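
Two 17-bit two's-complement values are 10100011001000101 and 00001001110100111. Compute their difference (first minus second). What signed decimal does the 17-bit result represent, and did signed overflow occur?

-52578; no overflow

10100011001000101 = -47547 (signed)
00001001110100111 = 5031 (signed)
Subtract via negate-and-add: invert 00001001110100111 + 1 = 11110110001011001 (i.e. -5031).
  10100011001000101
+ 11110110001011001
= 10011001010011110  (discard carry-out 1)
Result 10011001010011110: MSB = 1 → 78494 − 131072 = -52578.
Both addends (after negating the subtrahend) are negative and so is the stored result: no signed overflow.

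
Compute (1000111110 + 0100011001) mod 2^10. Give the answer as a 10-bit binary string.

1101010111

  1000111110
+ 0100011001
= 1101010111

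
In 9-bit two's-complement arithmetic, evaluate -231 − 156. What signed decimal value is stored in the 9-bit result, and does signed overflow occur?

125; overflow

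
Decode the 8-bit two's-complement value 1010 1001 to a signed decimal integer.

-87

MSB is 1, so the value is negative.
Unsigned reading: 169. Subtract 2^8 = 256: 169 − 256 = -87.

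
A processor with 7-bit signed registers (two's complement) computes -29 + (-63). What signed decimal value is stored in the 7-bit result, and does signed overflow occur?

-29 → 1100011
-63 → 1000001
  1100011
+ 1000001
= 0100100  (discard carry-out 1)
Result 0100100: MSB = 0 → value 36.
Both addends are negative but the stored result is non-negative: signed overflow. The true value -29 + (-63) = -92 lies outside [-64, 63].

36; overflow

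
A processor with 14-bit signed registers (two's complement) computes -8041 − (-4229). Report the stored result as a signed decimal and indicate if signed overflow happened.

-3812; no overflow

-8041 → 10000010010111
-4229 → 10111101111011
Subtract via negate-and-add: invert 10111101111011 + 1 = 01000010000101 (i.e. 4229).
  10000010010111
+ 01000010000101
= 11000100011100
Result 11000100011100: MSB = 1 → 12572 − 16384 = -3812.
Addends (after negating the subtrahend) have opposite signs, so signed overflow cannot occur.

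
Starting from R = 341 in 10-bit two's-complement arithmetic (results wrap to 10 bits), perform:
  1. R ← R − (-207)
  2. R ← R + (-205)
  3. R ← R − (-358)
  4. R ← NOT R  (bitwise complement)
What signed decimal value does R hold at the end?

322

Start: R = 341 = 0101010101.
R = 341 − (-207) = 548; wraps to -476 = 1000100100
R = -476 + (-205) = -681; wraps to 343 = 0101010111
R = 343 − (-358) = 701; wraps to -323 = 1010111101
R = NOT 1010111101 = 0101000010 = 322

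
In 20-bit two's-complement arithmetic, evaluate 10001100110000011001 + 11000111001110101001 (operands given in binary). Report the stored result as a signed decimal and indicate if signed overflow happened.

344002; overflow

10001100110000011001 = -472039 (signed)
11000111001110101001 = -232535 (signed)
  10001100110000011001
+ 11000111001110101001
= 01010011111111000010  (discard carry-out 1)
Result 01010011111111000010: MSB = 0 → value 344002.
Both addends are negative but the stored result is non-negative: signed overflow. The true value -472039 + (-232535) = -704574 lies outside [-524288, 524287].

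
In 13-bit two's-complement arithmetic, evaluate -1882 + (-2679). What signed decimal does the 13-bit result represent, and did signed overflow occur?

3631; overflow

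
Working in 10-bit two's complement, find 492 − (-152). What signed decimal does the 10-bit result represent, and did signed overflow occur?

492 → 0111101100
-152 → 1101101000
Subtract via negate-and-add: invert 1101101000 + 1 = 0010011000 (i.e. 152).
  0111101100
+ 0010011000
= 1010000100
Result 1010000100: MSB = 1 → 644 − 1024 = -380.
Both addends (after negating the subtrahend) are non-negative but the stored result is negative: signed overflow. The true value 492 − (-152) = 644 lies outside [-512, 511].

-380; overflow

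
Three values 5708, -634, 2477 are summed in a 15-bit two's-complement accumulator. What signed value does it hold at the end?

7551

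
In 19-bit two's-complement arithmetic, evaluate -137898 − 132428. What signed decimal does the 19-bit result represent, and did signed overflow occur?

-137898 → 1011110010101010110
132428 → 0100000010101001100
Subtract via negate-and-add: invert 0100000010101001100 + 1 = 1011111101010110100 (i.e. -132428).
  1011110010101010110
+ 1011111101010110100
= 0111110000000001010  (discard carry-out 1)
Result 0111110000000001010: MSB = 0 → value 253962.
Both addends (after negating the subtrahend) are negative but the stored result is non-negative: signed overflow. The true value -137898 − 132428 = -270326 lies outside [-262144, 262143].

253962; overflow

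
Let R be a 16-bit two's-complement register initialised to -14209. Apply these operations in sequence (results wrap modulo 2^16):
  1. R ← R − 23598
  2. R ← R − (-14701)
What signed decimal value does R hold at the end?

-23106

Start: R = -14209 = 1100100001111111.
R = -14209 − 23598 = -37807; wraps to 27729 = 0110110001010001
R = 27729 − (-14701) = 42430; wraps to -23106 = 1010010110111110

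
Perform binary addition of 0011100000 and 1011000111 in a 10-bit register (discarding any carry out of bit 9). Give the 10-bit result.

  0011100000
+ 1011000111
= 1110100111

1110100111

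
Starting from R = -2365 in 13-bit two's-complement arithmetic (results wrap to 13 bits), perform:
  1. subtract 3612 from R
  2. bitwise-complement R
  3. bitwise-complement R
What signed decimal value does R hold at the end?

2215

Start: R = -2365 = 1011011000011.
R = -2365 − 3612 = -5977; wraps to 2215 = 0100010100111
R = NOT 0100010100111 = 1011101011000 = -2216
R = NOT 1011101011000 = 0100010100111 = 2215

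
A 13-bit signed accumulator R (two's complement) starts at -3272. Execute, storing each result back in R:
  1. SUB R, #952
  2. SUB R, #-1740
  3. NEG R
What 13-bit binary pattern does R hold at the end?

0100110110100

Start: R = -3272 = 1001100111000.
R = -3272 − 952 = -4224; wraps to 3968 = 0111110000000
R = 3968 − (-1740) = 5708; wraps to -2484 = 1011001001100
R = −(-2484) = 2484 = 0100110110100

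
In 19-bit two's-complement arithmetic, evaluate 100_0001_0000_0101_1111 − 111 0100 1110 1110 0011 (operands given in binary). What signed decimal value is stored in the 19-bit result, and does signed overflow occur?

-212612; no overflow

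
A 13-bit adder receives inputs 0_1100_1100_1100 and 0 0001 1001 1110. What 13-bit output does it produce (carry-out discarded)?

  0110011001100
+ 0000110011110
= 0111001101010

0111001101010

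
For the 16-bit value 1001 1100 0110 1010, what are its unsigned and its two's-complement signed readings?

unsigned = 40042, signed = -25494

Unsigned: 1001110001101010 = 40042.
Signed: MSB=1 → 40042 − 65536 = -25494.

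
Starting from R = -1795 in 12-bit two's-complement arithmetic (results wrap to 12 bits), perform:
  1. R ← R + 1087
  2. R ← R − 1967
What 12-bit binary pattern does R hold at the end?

010110001101

Start: R = -1795 = 100011111101.
R = -1795 + 1087 = -708 = 110100111100
R = -708 − 1967 = -2675; wraps to 1421 = 010110001101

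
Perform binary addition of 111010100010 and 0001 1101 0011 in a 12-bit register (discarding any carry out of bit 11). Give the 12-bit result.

  111010100010
+ 000111010011
= 000001110101  (discard carry-out 1)

000001110101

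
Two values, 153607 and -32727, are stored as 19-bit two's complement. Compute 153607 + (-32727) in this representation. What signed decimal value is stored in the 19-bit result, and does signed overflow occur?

120880; no overflow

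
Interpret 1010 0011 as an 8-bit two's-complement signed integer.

-93

MSB is 1, so the value is negative.
Invert: 01011100. Add 1: 01011101 = 93. So the value is −93.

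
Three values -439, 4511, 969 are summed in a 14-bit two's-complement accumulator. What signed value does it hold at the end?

5041

-439 + 4511 = 4072 (00111111101000)
4072 + 969 = 5041 (01001110110001)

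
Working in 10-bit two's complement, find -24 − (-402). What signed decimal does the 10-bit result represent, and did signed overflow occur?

378; no overflow

-24 → 1111101000
-402 → 1001101110
Subtract via negate-and-add: invert 1001101110 + 1 = 0110010010 (i.e. 402).
  1111101000
+ 0110010010
= 0101111010  (discard carry-out 1)
Result 0101111010: MSB = 0 → value 378.
Addends (after negating the subtrahend) have opposite signs, so signed overflow cannot occur.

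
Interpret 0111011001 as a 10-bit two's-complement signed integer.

473

MSB is 0, so the value is non-negative: 0111011001 = 473.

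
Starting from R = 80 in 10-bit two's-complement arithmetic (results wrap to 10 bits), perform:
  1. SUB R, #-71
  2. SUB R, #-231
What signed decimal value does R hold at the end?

382

Start: R = 80 = 0001010000.
R = 80 − (-71) = 151 = 0010010111
R = 151 − (-231) = 382 = 0101111110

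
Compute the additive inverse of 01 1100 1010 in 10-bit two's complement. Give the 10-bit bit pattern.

1000110110

Invert: 1000110101. Add 1: 1000110110.
Check: 0111001010 = 458, 1000110110 = -458.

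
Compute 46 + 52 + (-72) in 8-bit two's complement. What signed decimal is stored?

26

46 + 52 = 98 (01100010)
98 + (-72) = 26 (00011010)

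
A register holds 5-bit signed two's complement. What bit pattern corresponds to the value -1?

|-1| = 1 = 00001 in 5 bits.
Invert the bits: 11110. Add 1: 11111.
Check: 11111 reads as 31 − 32 = -1.

11111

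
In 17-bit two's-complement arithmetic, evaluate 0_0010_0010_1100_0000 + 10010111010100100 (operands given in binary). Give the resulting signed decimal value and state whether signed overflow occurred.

0_0010_0010_1100_0000 → 00010001011000000 = 8896 (signed)
10010111010100100 = -53596 (signed)
  00010001011000000
+ 10010111010100100
= 10101000101100100
Result 10101000101100100: MSB = 1 → 86372 − 131072 = -44700.
Addends have opposite signs, so signed overflow cannot occur.

-44700; no overflow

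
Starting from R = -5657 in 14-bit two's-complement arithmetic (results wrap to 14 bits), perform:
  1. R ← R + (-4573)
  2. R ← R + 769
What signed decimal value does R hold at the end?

6923

Start: R = -5657 = 10100111100111.
R = -5657 + (-4573) = -10230; wraps to 6154 = 01100000001010
R = 6154 + 769 = 6923 = 01101100001011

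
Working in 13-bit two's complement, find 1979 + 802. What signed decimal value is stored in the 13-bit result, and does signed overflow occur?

2781; no overflow

1979 → 0011110111011
802 → 0001100100010
  0011110111011
+ 0001100100010
= 0101011011101
Result 0101011011101: MSB = 0 → value 2781.
Both addends are non-negative and so is the stored result: no signed overflow.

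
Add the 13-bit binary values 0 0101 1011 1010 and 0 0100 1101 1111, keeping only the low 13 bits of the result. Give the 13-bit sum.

0101010011001

  0010110111010
+ 0010011011111
= 0101010011001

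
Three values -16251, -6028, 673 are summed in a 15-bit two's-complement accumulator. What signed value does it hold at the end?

-16251 + (-6028) = -22279 → wraps to 10489 (010100011111001)
10489 + 673 = 11162 (010101110011010)

11162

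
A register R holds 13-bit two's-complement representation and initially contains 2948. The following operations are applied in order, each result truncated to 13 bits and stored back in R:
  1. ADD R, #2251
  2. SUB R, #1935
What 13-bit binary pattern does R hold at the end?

0110011000000

Start: R = 2948 = 0101110000100.
R = 2948 + 2251 = 5199; wraps to -2993 = 1010001001111
R = -2993 − 1935 = -4928; wraps to 3264 = 0110011000000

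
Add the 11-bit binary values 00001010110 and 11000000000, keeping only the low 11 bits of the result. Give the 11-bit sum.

11001010110

  00001010110
+ 11000000000
= 11001010110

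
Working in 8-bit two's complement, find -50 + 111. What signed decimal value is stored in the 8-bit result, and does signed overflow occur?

61; no overflow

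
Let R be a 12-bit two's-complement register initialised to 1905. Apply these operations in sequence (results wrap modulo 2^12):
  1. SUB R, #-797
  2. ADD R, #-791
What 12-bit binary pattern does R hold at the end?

011101110111

Start: R = 1905 = 011101110001.
R = 1905 − (-797) = 2702; wraps to -1394 = 101010001110
R = -1394 + (-791) = -2185; wraps to 1911 = 011101110111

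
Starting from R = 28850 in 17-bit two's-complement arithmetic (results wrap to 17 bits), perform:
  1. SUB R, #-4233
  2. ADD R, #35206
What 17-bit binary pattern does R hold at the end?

10000101011000001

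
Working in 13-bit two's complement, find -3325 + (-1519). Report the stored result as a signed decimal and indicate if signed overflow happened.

3348; overflow

-3325 → 1001100000011
-1519 → 1101000010001
  1001100000011
+ 1101000010001
= 0110100010100  (discard carry-out 1)
Result 0110100010100: MSB = 0 → value 3348.
Both addends are negative but the stored result is non-negative: signed overflow. The true value -3325 + (-1519) = -4844 lies outside [-4096, 4095].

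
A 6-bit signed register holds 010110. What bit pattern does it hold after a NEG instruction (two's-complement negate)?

Invert: 101001. Add 1: 101010.
Check: 010110 = 22, 101010 = -22.

101010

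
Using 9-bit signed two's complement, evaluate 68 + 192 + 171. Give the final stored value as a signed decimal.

68 + 192 = 260 → wraps to -252 (100000100)
-252 + 171 = -81 (110101111)

-81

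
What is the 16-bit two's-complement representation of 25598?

25598 is non-negative, so write it directly in 16 bits: 0110001111111110.

0110001111111110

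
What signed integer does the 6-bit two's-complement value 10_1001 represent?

-23

MSB is 1, so the value is negative.
Invert: 010110. Add 1: 010111 = 23. So the value is −23.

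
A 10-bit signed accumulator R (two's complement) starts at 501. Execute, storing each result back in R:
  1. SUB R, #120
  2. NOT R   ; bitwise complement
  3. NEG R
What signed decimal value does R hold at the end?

Start: R = 501 = 0111110101.
R = 501 − 120 = 381 = 0101111101
R = NOT 0101111101 = 1010000010 = -382
R = −(-382) = 382 = 0101111110

382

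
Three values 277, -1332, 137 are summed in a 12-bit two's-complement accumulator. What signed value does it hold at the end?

-918

277 + (-1332) = -1055 (101111100001)
-1055 + 137 = -918 (110001101010)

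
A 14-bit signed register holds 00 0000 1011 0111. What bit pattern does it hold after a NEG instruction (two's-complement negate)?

11111101001001

Invert: 11111101001000. Add 1: 11111101001001.
Check: 00000010110111 = 183, 11111101001001 = -183.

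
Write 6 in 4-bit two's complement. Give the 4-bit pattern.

0110

6 is non-negative, so write it directly in 4 bits: 0110.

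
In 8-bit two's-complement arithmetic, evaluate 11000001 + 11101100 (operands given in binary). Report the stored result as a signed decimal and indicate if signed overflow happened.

-83; no overflow

11000001 = -63 (signed)
11101100 = -20 (signed)
  11000001
+ 11101100
= 10101101  (discard carry-out 1)
Result 10101101: MSB = 1 → 173 − 256 = -83.
Both addends are negative and so is the stored result: no signed overflow.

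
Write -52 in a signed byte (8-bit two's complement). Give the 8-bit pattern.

11001100

|-52| = 52 = 00110100 in 8 bits.
Invert the bits: 11001011. Add 1: 11001100.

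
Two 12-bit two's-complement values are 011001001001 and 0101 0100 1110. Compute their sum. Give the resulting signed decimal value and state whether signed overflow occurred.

-1129; overflow

011001001001 = 1609 (signed)
0101 0100 1110 → 010101001110 = 1358 (signed)
  011001001001
+ 010101001110
= 101110010111
Result 101110010111: MSB = 1 → 2967 − 4096 = -1129.
Both addends are non-negative but the stored result is negative: signed overflow. The true value 1609 + 1358 = 2967 lies outside [-2048, 2047].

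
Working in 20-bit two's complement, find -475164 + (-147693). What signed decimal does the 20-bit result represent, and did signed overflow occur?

-475164 → 10001011111111100100
-147693 → 11011011111100010011
  10001011111111100100
+ 11011011111100010011
= 01100111111011110111  (discard carry-out 1)
Result 01100111111011110111: MSB = 0 → value 425719.
Both addends are negative but the stored result is non-negative: signed overflow. The true value -475164 + (-147693) = -622857 lies outside [-524288, 524287].

425719; overflow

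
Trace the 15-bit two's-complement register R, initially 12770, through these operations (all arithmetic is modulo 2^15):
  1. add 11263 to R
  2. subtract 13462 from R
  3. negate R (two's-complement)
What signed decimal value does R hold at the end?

Start: R = 12770 = 011000111100010.
R = 12770 + 11263 = 24033; wraps to -8735 = 101110111100001
R = -8735 − 13462 = -22197; wraps to 10571 = 010100101001011
R = −(10571) = -10571 = 101011010110101

-10571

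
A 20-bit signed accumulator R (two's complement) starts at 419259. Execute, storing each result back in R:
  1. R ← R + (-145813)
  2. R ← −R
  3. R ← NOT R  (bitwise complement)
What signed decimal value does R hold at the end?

273445

Start: R = 419259 = 01100110010110111011.
R = 419259 + (-145813) = 273446 = 01000010110000100110
R = −(273446) = -273446 = 10111101001111011010
R = NOT 10111101001111011010 = 01000010110000100101 = 273445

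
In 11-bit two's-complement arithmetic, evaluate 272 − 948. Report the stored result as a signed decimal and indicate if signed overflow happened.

-676; no overflow

272 → 00100010000
948 → 01110110100
Subtract via negate-and-add: invert 01110110100 + 1 = 10001001100 (i.e. -948).
  00100010000
+ 10001001100
= 10101011100
Result 10101011100: MSB = 1 → 1372 − 2048 = -676.
Addends (after negating the subtrahend) have opposite signs, so signed overflow cannot occur.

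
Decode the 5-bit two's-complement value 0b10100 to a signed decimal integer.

MSB is 1, so the value is negative.
Unsigned reading: 20. Subtract 2^5 = 32: 20 − 32 = -12.

-12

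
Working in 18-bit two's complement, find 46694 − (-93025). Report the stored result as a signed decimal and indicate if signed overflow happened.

46694 → 001011011001100110
-93025 → 101001010010011111
Subtract via negate-and-add: invert 101001010010011111 + 1 = 010110101101100001 (i.e. 93025).
  001011011001100110
+ 010110101101100001
= 100010000111000111
Result 100010000111000111: MSB = 1 → 139719 − 262144 = -122425.
Both addends (after negating the subtrahend) are non-negative but the stored result is negative: signed overflow. The true value 46694 − (-93025) = 139719 lies outside [-131072, 131071].

-122425; overflow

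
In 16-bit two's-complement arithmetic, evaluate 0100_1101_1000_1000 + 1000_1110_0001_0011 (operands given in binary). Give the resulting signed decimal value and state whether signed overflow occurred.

0100_1101_1000_1000 → 0100110110001000 = 19848 (signed)
1000_1110_0001_0011 → 1000111000010011 = -29165 (signed)
  0100110110001000
+ 1000111000010011
= 1101101110011011
Result 1101101110011011: MSB = 1 → 56219 − 65536 = -9317.
Addends have opposite signs, so signed overflow cannot occur.

-9317; no overflow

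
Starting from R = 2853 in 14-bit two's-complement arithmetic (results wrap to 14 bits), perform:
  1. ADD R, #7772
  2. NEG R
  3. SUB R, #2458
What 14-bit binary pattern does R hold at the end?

Start: R = 2853 = 00101100100101.
R = 2853 + 7772 = 10625; wraps to -5759 = 10100110000001
R = −(-5759) = 5759 = 01011001111111
R = 5759 − 2458 = 3301 = 00110011100101

00110011100101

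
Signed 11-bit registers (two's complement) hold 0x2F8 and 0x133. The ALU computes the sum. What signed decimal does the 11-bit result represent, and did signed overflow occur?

-981; overflow

0x2F8 = 01011111000 = 760 (signed)
0x133 = 00100110011 = 307 (signed)
  01011111000
+ 00100110011
= 10000101011
Result 10000101011: MSB = 1 → 1067 − 2048 = -981.
Both addends are non-negative but the stored result is negative: signed overflow. The true value 760 + 307 = 1067 lies outside [-1024, 1023].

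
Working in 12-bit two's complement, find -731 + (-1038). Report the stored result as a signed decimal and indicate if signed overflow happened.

-1769; no overflow

-731 → 110100100101
-1038 → 101111110010
  110100100101
+ 101111110010
= 100100010111  (discard carry-out 1)
Result 100100010111: MSB = 1 → 2327 − 4096 = -1769.
Both addends are negative and so is the stored result: no signed overflow.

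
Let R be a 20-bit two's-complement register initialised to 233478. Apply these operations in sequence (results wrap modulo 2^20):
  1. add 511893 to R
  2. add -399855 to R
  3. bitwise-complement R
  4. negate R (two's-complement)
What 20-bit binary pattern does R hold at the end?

Start: R = 233478 = 00111001000000000110.
R = 233478 + 511893 = 745371; wraps to -303205 = 10110101111110011011
R = -303205 + (-399855) = -703060; wraps to 345516 = 01010100010110101100
R = NOT 01010100010110101100 = 10101011101001010011 = -345517
R = −(-345517) = 345517 = 01010100010110101101

01010100010110101101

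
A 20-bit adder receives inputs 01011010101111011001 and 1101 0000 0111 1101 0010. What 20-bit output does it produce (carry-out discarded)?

  01011010101111011001
+ 11010000011111010010
= 00101011001110101011  (discard carry-out 1)

00101011001110101011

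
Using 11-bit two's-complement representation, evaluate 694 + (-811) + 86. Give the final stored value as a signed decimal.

-31

694 + (-811) = -117 (11110001011)
-117 + 86 = -31 (11111100001)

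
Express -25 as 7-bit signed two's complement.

1100111

|-25| = 25 = 0011001 in 7 bits.
Invert the bits: 1100110. Add 1: 1100111.
Check: 1100111 reads as 103 − 128 = -25.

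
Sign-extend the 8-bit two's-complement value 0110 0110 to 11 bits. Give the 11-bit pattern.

00001100110

MSB of 01100110 is 0; replicate it into the new high bits.
000|01100110 → 00001100110 (still 102).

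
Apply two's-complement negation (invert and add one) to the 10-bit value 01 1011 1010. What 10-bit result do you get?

Invert: 1001000101. Add 1: 1001000110.

1001000110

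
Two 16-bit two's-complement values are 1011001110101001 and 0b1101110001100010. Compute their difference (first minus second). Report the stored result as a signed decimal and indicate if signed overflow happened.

1011001110101001 = -19543 (signed)
0b1101110001100010 → 1101110001100010 = -9118 (signed)
Subtract via negate-and-add: invert 1101110001100010 + 1 = 0010001110011110 (i.e. 9118).
  1011001110101001
+ 0010001110011110
= 1101011101000111
Result 1101011101000111: MSB = 1 → 55111 − 65536 = -10425.
Addends (after negating the subtrahend) have opposite signs, so signed overflow cannot occur.

-10425; no overflow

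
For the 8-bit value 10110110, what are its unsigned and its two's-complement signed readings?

unsigned = 182, signed = -74

Unsigned: 10110110 = 182.
Signed: MSB=1 → 182 − 256 = -74.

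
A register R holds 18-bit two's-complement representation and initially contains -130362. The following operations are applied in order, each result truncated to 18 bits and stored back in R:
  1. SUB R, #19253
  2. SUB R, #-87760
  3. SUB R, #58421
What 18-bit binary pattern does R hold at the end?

Start: R = -130362 = 100000001011000110.
R = -130362 − 19253 = -149615; wraps to 112529 = 011011011110010001
R = 112529 − (-87760) = 200289; wraps to -61855 = 110000111001100001
R = -61855 − 58421 = -120276 = 100010101000101100

100010101000101100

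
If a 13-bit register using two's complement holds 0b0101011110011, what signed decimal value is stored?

2803

MSB is 0, so the value is non-negative: 0101011110011 = 2803.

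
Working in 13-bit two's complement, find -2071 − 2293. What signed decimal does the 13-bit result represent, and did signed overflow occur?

-2071 → 1011111101001
2293 → 0100011110101
Subtract via negate-and-add: invert 0100011110101 + 1 = 1011100001011 (i.e. -2293).
  1011111101001
+ 1011100001011
= 0111011110100  (discard carry-out 1)
Result 0111011110100: MSB = 0 → value 3828.
Both addends (after negating the subtrahend) are negative but the stored result is non-negative: signed overflow. The true value -2071 − 2293 = -4364 lies outside [-4096, 4095].

3828; overflow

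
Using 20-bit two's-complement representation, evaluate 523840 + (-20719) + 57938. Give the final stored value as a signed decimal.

-487517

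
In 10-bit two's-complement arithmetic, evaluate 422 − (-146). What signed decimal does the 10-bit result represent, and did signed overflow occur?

422 → 0110100110
-146 → 1101101110
Subtract via negate-and-add: invert 1101101110 + 1 = 0010010010 (i.e. 146).
  0110100110
+ 0010010010
= 1000111000
Result 1000111000: MSB = 1 → 568 − 1024 = -456.
Both addends (after negating the subtrahend) are non-negative but the stored result is negative: signed overflow. The true value 422 − (-146) = 568 lies outside [-512, 511].

-456; overflow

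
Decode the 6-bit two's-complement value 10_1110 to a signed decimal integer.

-18

MSB is 1, so the value is negative.
Invert: 010001. Add 1: 010010 = 18. So the value is −18.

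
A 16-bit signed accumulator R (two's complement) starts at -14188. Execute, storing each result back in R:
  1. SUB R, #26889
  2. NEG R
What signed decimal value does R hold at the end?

Start: R = -14188 = 1100100010010100.
R = -14188 − 26889 = -41077; wraps to 24459 = 0101111110001011
R = −(24459) = -24459 = 1010000001110101

-24459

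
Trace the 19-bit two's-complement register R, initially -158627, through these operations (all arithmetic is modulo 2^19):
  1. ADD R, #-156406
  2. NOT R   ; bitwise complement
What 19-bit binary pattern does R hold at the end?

1001100111010011000

Start: R = -158627 = 1011001010001011101.
R = -158627 + (-156406) = -315033; wraps to 209255 = 0110011000101100111
R = NOT 0110011000101100111 = 1001100111010011000 = -209256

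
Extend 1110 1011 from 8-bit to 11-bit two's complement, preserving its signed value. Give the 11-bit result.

11111101011

MSB of 11101011 is 1; replicate it into the new high bits.
111|11101011 → 11111101011 (still -21).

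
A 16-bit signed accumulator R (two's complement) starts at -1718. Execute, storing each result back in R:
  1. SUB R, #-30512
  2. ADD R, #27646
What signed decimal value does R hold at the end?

-9096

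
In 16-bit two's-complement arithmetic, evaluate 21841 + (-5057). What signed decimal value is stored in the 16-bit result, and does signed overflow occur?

16784; no overflow

21841 → 0101010101010001
-5057 → 1110110000111111
  0101010101010001
+ 1110110000111111
= 0100000110010000  (discard carry-out 1)
Result 0100000110010000: MSB = 0 → value 16784.
Addends have opposite signs, so signed overflow cannot occur.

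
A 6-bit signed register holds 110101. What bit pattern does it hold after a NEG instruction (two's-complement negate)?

001011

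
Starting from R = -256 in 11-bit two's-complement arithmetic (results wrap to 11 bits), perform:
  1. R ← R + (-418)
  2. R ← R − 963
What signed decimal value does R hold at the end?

411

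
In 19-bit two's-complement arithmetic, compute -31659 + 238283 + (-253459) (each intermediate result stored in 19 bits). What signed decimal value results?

-46835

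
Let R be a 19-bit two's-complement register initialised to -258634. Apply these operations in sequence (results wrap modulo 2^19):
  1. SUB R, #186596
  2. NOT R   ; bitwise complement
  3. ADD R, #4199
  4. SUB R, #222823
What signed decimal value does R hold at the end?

Start: R = -258634 = 1000000110110110110.
R = -258634 − 186596 = -445230; wraps to 79058 = 0010011010011010010
R = NOT 0010011010011010010 = 1101100101100101101 = -79059
R = -79059 + 4199 = -74860 = 1101101101110010100
R = -74860 − 222823 = -297683; wraps to 226605 = 0110111010100101101

226605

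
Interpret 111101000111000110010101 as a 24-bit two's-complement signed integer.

-757355

MSB is 1, so the value is negative.
Unsigned reading: 16019861. Subtract 2^24 = 16777216: 16019861 − 16777216 = -757355.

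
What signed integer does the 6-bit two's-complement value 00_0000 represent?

0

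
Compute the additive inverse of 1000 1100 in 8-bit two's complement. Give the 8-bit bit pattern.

01110100

Invert: 01110011. Add 1: 01110100.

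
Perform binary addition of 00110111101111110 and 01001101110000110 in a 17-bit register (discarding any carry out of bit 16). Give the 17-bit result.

10000101100000100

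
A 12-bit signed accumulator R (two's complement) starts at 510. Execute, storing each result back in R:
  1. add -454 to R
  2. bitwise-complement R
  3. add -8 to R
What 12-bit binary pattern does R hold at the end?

Start: R = 510 = 000111111110.
R = 510 + (-454) = 56 = 000000111000
R = NOT 000000111000 = 111111000111 = -57
R = -57 + (-8) = -65 = 111110111111

111110111111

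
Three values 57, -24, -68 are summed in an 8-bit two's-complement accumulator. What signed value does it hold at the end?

-35

57 + (-24) = 33 (00100001)
33 + (-68) = -35 (11011101)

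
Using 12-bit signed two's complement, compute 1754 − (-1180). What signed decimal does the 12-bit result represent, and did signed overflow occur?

1754 → 011011011010
-1180 → 101101100100
Subtract via negate-and-add: invert 101101100100 + 1 = 010010011100 (i.e. 1180).
  011011011010
+ 010010011100
= 101101110110
Result 101101110110: MSB = 1 → 2934 − 4096 = -1162.
Both addends (after negating the subtrahend) are non-negative but the stored result is negative: signed overflow. The true value 1754 − (-1180) = 2934 lies outside [-2048, 2047].

-1162; overflow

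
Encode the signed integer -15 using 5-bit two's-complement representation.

|-15| = 15 = 01111 in 5 bits.
Invert the bits: 10000. Add 1: 10001.
Check: 10001 reads as 17 − 32 = -15.

10001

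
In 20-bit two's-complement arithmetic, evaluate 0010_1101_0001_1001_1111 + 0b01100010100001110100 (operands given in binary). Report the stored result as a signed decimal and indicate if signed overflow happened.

0010_1101_0001_1001_1111 → 00101101000110011111 = 184735 (signed)
0b01100010100001110100 → 01100010100001110100 = 403572 (signed)
  00101101000110011111
+ 01100010100001110100
= 10001111101000010011
Result 10001111101000010011: MSB = 1 → 588307 − 1048576 = -460269.
Both addends are non-negative but the stored result is negative: signed overflow. The true value 184735 + 403572 = 588307 lies outside [-524288, 524287].

-460269; overflow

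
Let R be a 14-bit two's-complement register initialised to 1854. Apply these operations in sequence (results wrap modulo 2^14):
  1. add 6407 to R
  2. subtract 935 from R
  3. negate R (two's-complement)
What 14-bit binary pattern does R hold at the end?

Start: R = 1854 = 00011100111110.
R = 1854 + 6407 = 8261; wraps to -8123 = 10000001000101
R = -8123 − 935 = -9058; wraps to 7326 = 01110010011110
R = −(7326) = -7326 = 10001101100010

10001101100010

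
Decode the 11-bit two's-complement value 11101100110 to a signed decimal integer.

-154

MSB is 1, so the value is negative.
Unsigned reading: 1894. Subtract 2^11 = 2048: 1894 − 2048 = -154.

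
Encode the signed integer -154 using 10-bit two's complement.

1101100110

|-154| = 154 = 0010011010 in 10 bits.
Invert the bits: 1101100101. Add 1: 1101100110.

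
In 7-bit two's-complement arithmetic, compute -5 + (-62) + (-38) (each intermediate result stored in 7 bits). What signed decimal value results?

23

-5 + (-62) = -67 → wraps to 61 (0111101)
61 + (-38) = 23 (0010111)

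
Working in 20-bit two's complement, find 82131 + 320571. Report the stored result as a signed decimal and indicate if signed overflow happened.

402702; no overflow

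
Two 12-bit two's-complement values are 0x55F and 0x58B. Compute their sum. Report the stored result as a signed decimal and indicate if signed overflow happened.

-1302; overflow

0x55F = 010101011111 = 1375 (signed)
0x58B = 010110001011 = 1419 (signed)
  010101011111
+ 010110001011
= 101011101010
Result 101011101010: MSB = 1 → 2794 − 4096 = -1302.
Both addends are non-negative but the stored result is negative: signed overflow. The true value 1375 + 1419 = 2794 lies outside [-2048, 2047].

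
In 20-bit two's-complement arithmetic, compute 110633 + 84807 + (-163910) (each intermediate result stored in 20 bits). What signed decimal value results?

31530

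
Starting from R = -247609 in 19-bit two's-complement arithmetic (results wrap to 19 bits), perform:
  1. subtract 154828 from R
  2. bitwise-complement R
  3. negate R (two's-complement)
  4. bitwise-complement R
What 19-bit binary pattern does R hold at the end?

1100010010000000011

Start: R = -247609 = 1000011100011000111.
R = -247609 − 154828 = -402437; wraps to 121851 = 0011101101111111011
R = NOT 0011101101111111011 = 1100010010000000100 = -121852
R = −(-121852) = 121852 = 0011101101111111100
R = NOT 0011101101111111100 = 1100010010000000011 = -121853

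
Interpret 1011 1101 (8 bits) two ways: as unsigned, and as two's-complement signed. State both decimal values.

Unsigned: 10111101 = 189.
Signed: MSB=1 → 189 − 256 = -67.

unsigned = 189, signed = -67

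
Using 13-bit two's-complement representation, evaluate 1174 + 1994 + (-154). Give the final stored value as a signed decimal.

1174 + 1994 = 3168 (0110001100000)
3168 + (-154) = 3014 (0101111000110)

3014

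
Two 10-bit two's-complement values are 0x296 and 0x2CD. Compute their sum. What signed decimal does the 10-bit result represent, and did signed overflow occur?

355; overflow

0x296 = 1010010110 = -362 (signed)
0x2CD = 1011001101 = -307 (signed)
  1010010110
+ 1011001101
= 0101100011  (discard carry-out 1)
Result 0101100011: MSB = 0 → value 355.
Both addends are negative but the stored result is non-negative: signed overflow. The true value -362 + (-307) = -669 lies outside [-512, 511].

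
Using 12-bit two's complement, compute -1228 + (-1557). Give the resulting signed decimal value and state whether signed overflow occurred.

-1228 → 101100110100
-1557 → 100111101011
  101100110100
+ 100111101011
= 010100011111  (discard carry-out 1)
Result 010100011111: MSB = 0 → value 1311.
Both addends are negative but the stored result is non-negative: signed overflow. The true value -1228 + (-1557) = -2785 lies outside [-2048, 2047].

1311; overflow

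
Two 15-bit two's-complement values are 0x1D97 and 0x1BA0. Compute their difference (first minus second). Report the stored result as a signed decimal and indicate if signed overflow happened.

503; no overflow

0x1D97 = 001110110010111 = 7575 (signed)
0x1BA0 = 001101110100000 = 7072 (signed)
Subtract via negate-and-add: invert 001101110100000 + 1 = 110010001100000 (i.e. -7072).
  001110110010111
+ 110010001100000
= 000000111110111  (discard carry-out 1)
Result 000000111110111: MSB = 0 → value 503.
Addends (after negating the subtrahend) have opposite signs, so signed overflow cannot occur.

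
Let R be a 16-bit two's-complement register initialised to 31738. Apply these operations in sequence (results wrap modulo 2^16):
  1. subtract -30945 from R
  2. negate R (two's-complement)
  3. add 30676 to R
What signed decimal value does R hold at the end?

-32007

Start: R = 31738 = 0111101111111010.
R = 31738 − (-30945) = 62683; wraps to -2853 = 1111010011011011
R = −(-2853) = 2853 = 0000101100100101
R = 2853 + 30676 = 33529; wraps to -32007 = 1000001011111001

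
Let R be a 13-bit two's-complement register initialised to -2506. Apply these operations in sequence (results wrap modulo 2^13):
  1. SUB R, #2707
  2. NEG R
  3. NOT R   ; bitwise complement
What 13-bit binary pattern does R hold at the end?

Start: R = -2506 = 1011000110110.
R = -2506 − 2707 = -5213; wraps to 2979 = 0101110100011
R = −(2979) = -2979 = 1010001011101
R = NOT 1010001011101 = 0101110100010 = 2978

0101110100010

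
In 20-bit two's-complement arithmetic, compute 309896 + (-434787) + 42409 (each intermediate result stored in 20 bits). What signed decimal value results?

309896 + (-434787) = -124891 (11100001100000100101)
-124891 + 42409 = -82482 (11101011110111001110)

-82482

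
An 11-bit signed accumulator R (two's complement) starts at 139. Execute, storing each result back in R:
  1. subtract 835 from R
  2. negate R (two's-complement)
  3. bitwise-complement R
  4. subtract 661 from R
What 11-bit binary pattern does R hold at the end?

Start: R = 139 = 00010001011.
R = 139 − 835 = -696 = 10101001000
R = −(-696) = 696 = 01010111000
R = NOT 01010111000 = 10101000111 = -697
R = -697 − 661 = -1358; wraps to 690 = 01010110010

01010110010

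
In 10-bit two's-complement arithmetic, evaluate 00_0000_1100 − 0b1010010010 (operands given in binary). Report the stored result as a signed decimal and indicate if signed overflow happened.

378; no overflow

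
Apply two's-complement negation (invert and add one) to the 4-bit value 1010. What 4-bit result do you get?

Invert: 0101. Add 1: 0110.

0110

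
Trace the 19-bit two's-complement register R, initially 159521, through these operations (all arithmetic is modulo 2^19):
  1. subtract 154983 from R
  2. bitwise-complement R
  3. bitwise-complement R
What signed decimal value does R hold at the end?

4538

Start: R = 159521 = 0100110111100100001.
R = 159521 − 154983 = 4538 = 0000001000110111010
R = NOT 0000001000110111010 = 1111110111001000101 = -4539
R = NOT 1111110111001000101 = 0000001000110111010 = 4538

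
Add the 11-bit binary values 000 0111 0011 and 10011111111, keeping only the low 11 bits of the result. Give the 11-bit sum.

10101110010

  00001110011
+ 10011111111
= 10101110010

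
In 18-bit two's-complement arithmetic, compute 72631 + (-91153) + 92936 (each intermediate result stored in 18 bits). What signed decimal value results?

74414

72631 + (-91153) = -18522 (111011011110100110)
-18522 + 92936 = 74414 (010010001010101110)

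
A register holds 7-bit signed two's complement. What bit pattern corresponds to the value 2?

0000010

2 is non-negative, so write it directly in 7 bits: 0000010.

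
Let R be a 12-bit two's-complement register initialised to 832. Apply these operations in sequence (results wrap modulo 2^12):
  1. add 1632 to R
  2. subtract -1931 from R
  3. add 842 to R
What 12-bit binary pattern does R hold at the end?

010001110101

Start: R = 832 = 001101000000.
R = 832 + 1632 = 2464; wraps to -1632 = 100110100000
R = -1632 − (-1931) = 299 = 000100101011
R = 299 + 842 = 1141 = 010001110101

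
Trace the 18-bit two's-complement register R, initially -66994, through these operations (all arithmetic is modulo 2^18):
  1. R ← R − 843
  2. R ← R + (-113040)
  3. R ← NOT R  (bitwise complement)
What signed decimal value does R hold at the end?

-81268

Start: R = -66994 = 101111101001001110.
R = -66994 − 843 = -67837 = 101111011100000011
R = -67837 + (-113040) = -180877; wraps to 81267 = 010011110101110011
R = NOT 010011110101110011 = 101100001010001100 = -81268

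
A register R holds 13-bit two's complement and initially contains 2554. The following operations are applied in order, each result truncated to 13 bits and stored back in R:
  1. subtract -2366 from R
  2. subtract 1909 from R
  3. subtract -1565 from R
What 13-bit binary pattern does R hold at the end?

Start: R = 2554 = 0100111111010.
R = 2554 − (-2366) = 4920; wraps to -3272 = 1001100111000
R = -3272 − 1909 = -5181; wraps to 3011 = 0101111000011
R = 3011 − (-1565) = 4576; wraps to -3616 = 1000111100000

1000111100000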